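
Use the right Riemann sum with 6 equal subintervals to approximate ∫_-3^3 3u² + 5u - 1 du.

66

Δu = (3 − (-3))/6 = 1.
Right endpoints: -2, -1, 0, 1, 2, 3.
f(-2) = 1, f(-1) = -3, f(0) = -1, f(1) = 7, f(2) = 21, f(3) = 41.
Sum = Δu · [f(-2) + f(-1) + f(0) + ...].
Sum = 66.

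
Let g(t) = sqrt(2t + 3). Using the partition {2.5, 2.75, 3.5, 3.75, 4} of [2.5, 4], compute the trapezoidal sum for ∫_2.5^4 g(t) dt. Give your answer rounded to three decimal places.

4.617

Subinterval widths: 0.25, 0.75, 0.25, 0.25.
g(2.5) ≈ 2.828, g(2.75) ≈ 2.915, g(3.5) ≈ 3.162, g(3.75) ≈ 3.240, g(4) ≈ 3.317.
On each subinterval the trapezoid contributes (Δt_i/2)·[g(t_{i-1}) + g(t_i)].
Sum ≈ 4.617.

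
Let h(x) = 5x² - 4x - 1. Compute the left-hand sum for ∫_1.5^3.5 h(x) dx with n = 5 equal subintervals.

35.7

Δx = (3.5 − 1.5)/5 = 0.4.
Left endpoints: 1.5, 1.9, 2.3, 2.7, 3.1.
h(1.5) = 4.25, h(1.9) = 9.45, h(2.3) = 16.25, h(2.7) = 24.65, h(3.1) = 34.65.
Sum = Δx · [h(1.5) + h(1.9) + h(2.3) + h(2.7) + h(3.1)].
Sum = 35.7.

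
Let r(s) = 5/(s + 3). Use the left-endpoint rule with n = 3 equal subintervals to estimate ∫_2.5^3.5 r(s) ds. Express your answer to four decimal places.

0.8590

Δs = (3.5 − 2.5)/3 = 1/3.
Left endpoints: 2.5, 17/6, 19/6.
r(2.5) = 10/11, r(17/6) = 6/7, r(19/6) = 30/37.
Sum = Δs · [r(2.5) + r(17/6) + r(19/6)].
Sum ≈ 0.8590.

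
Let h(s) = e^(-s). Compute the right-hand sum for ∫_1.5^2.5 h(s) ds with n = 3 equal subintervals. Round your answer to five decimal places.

Δs = (2.5 − 1.5)/3 = 1/3.
Right endpoints: 11/6, 13/6, 2.5.
h(11/6) ≈ 0.15988, h(13/6) ≈ 0.11456, h(2.5) ≈ 0.08208.
Sum = Δs · [h(11/6) + h(13/6) + h(2.5)].
Sum ≈ 0.11884.

0.11884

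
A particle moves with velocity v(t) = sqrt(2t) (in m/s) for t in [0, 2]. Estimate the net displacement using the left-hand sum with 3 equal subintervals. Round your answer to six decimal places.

1.858462

Δt = (2 − 0)/3 = 2/3.
Left endpoints: 0, 2/3, 4/3.
v(0) ≈ 0.000000, v(2/3) ≈ 1.154701, v(4/3) ≈ 1.632993.
Sum = Δt · [v(0) + v(2/3) + v(4/3)].
Sum ≈ 1.858462.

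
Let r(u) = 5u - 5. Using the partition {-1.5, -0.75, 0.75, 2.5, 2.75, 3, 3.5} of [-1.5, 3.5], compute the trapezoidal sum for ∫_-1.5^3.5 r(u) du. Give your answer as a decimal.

Subinterval widths: 0.75, 1.5, 1.75, 0.25, 0.25, 0.5.
r(-1.5) = -12.5, r(-0.75) = -8.75, r(0.75) = -1.25, r(2.5) = 7.5, r(2.75) = 8.75, r(3) = 10, r(3.5) = 12.5.
On each subinterval the trapezoid contributes (Δu_i/2)·[r(u_{i-1}) + r(u_i)].
Sum = 0.

0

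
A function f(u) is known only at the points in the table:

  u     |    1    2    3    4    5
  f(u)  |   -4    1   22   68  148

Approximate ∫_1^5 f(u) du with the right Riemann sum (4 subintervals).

239

Δu = 1.
Sum = 1·[1 + 22 + 68 + 148] = 239.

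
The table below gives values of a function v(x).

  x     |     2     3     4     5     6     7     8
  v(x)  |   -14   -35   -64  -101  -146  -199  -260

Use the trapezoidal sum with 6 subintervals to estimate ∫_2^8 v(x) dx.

Δx = 1.
T_6 = (1/2)·[(-14) + 2·(-35) + 2·(-64) + 2·(-101) + 2·(-146) + 2·(-199) + (-260)] = -682.

-682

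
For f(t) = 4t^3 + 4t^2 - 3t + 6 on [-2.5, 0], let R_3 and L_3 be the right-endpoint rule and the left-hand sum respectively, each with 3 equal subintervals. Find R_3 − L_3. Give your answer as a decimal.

25

R_3 ≈ 15.462963.
L_3 ≈ -9.537037.
R_3 − L_3 = 25.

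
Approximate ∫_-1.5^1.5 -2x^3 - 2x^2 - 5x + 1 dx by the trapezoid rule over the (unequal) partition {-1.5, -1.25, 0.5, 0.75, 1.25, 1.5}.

-1.46875

Subinterval widths: 0.25, 1.75, 0.25, 0.5, 0.25.
f(-1.5) = 10.75, f(-1.25) = 8.03125, f(0.5) = -2.25, f(0.75) = -4.71875, f(1.25) = -12.28125, f(1.5) = -17.75.
On each subinterval the trapezoid contributes (Δx_i/2)·[f(x_{i-1}) + f(x_i)].
Sum = -1.46875.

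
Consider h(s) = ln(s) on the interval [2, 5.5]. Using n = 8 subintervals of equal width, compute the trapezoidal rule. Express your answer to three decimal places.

4.485

Δs = (5.5 − 2)/8 = 0.4375.
h(2) ≈ 0.693, h(2.4375) ≈ 0.891, h(2.875) ≈ 1.056, h(3.3125) ≈ 1.198, h(3.75) ≈ 1.322, h(4.1875) ≈ 1.432, h(4.625) ≈ 1.531, h(5.0625) ≈ 1.622, h(5.5) ≈ 1.705.
T_8 = (Δs/2)·[h(s_0) + 2h(s_1) + ... + 2h(s_{7}) + h(s_8)].
Sum ≈ 4.485.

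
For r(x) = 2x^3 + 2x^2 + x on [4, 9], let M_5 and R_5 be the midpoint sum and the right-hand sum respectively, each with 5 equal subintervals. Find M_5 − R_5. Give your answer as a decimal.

-783.75

M_5 = 3611.25.
R_5 = 4395.
M_5 − R_5 = -783.75.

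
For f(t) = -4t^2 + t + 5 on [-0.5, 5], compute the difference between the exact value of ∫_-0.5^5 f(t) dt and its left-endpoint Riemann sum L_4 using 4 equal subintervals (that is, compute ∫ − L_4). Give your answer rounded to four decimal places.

-57.3490

Exact integral: ∫_-0.5^5 f(t) dt ≈ -126.958333.
L_4 = -69.609375.
Error ≈ -126.958333 − (-69.609375) ≈ -57.3490.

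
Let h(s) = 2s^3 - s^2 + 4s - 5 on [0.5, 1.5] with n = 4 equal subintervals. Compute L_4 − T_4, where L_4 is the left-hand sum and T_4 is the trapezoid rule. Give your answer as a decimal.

-1.0625

L_4 = -0.59375.
T_4 = 0.46875.
L_4 − T_4 = -1.0625.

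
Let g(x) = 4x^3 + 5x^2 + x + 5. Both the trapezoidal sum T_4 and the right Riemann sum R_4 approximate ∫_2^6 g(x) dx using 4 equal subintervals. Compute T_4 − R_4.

-498

T_4 = 1698.
R_4 = 2196.
T_4 − R_4 = -498.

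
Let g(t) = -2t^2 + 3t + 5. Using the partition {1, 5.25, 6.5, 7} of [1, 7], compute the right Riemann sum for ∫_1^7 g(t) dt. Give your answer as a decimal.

Subinterval widths: 4.25, 1.25, 0.5.
Right endpoints: 5.25, 6.5, 7.
g(5.25) = -34.375, g(6.5) = -60, g(7) = -72.
Sum = Σ Δt_i · g(t_i).
Sum = -257.09375.

-257.09375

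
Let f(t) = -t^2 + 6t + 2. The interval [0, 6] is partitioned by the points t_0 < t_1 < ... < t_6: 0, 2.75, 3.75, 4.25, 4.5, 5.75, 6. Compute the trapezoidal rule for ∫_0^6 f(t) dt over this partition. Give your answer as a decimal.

44.015625

Subinterval widths: 2.75, 1, 0.5, 0.25, 1.25, 0.25.
f(0) = 2, f(2.75) = 10.9375, f(3.75) = 10.4375, f(4.25) = 9.4375, f(4.5) = 8.75, f(5.75) = 3.4375, f(6) = 2.
On each subinterval the trapezoid contributes (Δt_i/2)·[f(t_{i-1}) + f(t_i)].
Sum = 44.015625.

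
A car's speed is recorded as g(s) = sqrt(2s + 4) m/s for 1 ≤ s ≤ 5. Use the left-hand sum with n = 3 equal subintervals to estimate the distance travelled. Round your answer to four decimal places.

11.6799

Δs = (5 − 1)/3 = 4/3.
Left endpoints: 1, 7/3, 11/3.
g(1) ≈ 2.4495, g(7/3) ≈ 2.9439, g(11/3) ≈ 3.3665.
Sum = Δs · [g(1) + g(7/3) + g(11/3)].
Sum ≈ 11.6799.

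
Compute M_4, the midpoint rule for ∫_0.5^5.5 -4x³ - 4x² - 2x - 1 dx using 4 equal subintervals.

-1145.625

Δx = (5.5 − 0.5)/4 = 1.25.
Midpoints: 1.125, 2.375, 3.625, 4.875.
f(1.125) = -14.0078125, f(2.375) = -81.8984375, f(3.625) = -251.3515625, f(4.875) = -569.2421875.
Sum = Δx · [f(1.125) + f(2.375) + f(3.625) + f(4.875)].
Sum = -1145.625.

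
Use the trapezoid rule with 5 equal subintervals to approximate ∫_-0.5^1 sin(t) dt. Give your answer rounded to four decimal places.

Δt = (1 − (-0.5))/5 = 0.3.
f(-0.5) ≈ -0.4794, f(-0.2) ≈ -0.1987, f(0.1) ≈ 0.0998, f(0.4) ≈ 0.3894, f(0.7) ≈ 0.6442, f(1) ≈ 0.8415.
T_5 = (Δt/2)·[f(t_0) + 2f(t_1) + ... + 2f(t_{4}) + f(t_5)].
Sum ≈ 0.3347.

0.3347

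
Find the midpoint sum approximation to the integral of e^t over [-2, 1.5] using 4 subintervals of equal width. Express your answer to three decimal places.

4.211

Δt = (1.5 − (-2))/4 = 0.875.
Midpoints: -1.5625, -0.6875, 0.1875, 1.0625.
f(-1.5625) ≈ 0.210, f(-0.6875) ≈ 0.503, f(0.1875) ≈ 1.206, f(1.0625) ≈ 2.894.
Sum = Δt · [f(-1.5625) + f(-0.6875) + f(0.1875) + f(1.0625)].
Sum ≈ 4.211.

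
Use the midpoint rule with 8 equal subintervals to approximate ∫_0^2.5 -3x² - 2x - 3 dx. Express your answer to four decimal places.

-29.3140

Δx = (2.5 − 0)/8 = 0.3125.
Midpoints: 0.15625, 0.46875, 0.78125, 1.09375, 1.40625, 1.71875, 2.03125, 2.34375.
f(0.15625) = -3467/1024, f(0.46875) = -4707/1024, f(0.78125) = -6547/1024, f(1.09375) = -8987/1024, f(1.40625) = -12027/1024, f(1.71875) = -15667/1024, f(2.03125) = -19907/1024, f(2.34375) = -24747/1024.
Sum = Δx · [f(0.15625) + f(0.46875) + f(0.78125) + ...].
Sum ≈ -29.3140.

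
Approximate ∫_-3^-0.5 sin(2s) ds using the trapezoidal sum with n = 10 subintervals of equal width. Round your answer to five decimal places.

Δs = (-0.5 − (-3))/10 = 0.25.
f(-3) ≈ 0.27942, f(-2.75) ≈ 0.70554, f(-2.5) ≈ 0.95892, f(-2.25) ≈ 0.97753, f(-2) ≈ 0.75680, f(-1.75) ≈ 0.35078, f(-1.5) ≈ -0.14112, f(-1.25) ≈ -0.59847, f(-1) ≈ -0.90930, f(-0.75) ≈ -0.99749, f(-0.5) ≈ -0.84147.
T_10 = (Δs/2)·[f(s_0) + 2f(s_1) + ... + 2f(s_{9}) + f(s_10)].
Sum ≈ 0.20554.

0.20554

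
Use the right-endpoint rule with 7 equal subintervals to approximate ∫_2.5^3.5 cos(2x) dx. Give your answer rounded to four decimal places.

Δx = (3.5 − 2.5)/7 = 1/7.
Right endpoints: 37/14, 39/14, 41/14, 43/14, 45/14, 47/14, 3.5.
f(37/14) ≈ 0.5424, f(39/14) ≈ 0.7572, f(41/14) ≈ 0.9106, f(43/14) ≈ 0.9902, f(45/14) ≈ 0.9895, f(47/14) ≈ 0.9085, f(3.5) ≈ 0.7539.
Sum = Δx · [f(37/14) + f(39/14) + f(41/14) + ...].
Sum ≈ 0.8360.

0.8360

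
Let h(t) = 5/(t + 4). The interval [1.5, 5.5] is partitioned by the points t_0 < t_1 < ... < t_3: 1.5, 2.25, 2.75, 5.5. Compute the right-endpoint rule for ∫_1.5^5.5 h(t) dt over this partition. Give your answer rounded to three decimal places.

2.418

Subinterval widths: 0.75, 0.5, 2.75.
Right endpoints: 2.25, 2.75, 5.5.
h(2.25) = 0.8, h(2.75) = 20/27, h(5.5) = 10/19.
Sum = Σ Δt_i · h(t_i).
Sum ≈ 2.418.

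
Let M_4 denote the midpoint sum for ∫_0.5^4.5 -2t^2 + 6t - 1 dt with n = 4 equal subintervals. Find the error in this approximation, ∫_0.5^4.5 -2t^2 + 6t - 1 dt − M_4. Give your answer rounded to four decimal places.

Exact integral: ∫_0.5^4.5 f(t) dt ≈ -4.666667.
M_4 = -4.
Error ≈ -4.666667 − (-4) ≈ -0.6667.

-0.6667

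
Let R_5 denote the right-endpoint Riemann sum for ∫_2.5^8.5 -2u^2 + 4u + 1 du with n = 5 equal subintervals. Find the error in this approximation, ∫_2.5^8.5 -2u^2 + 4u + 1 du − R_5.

Exact integral: ∫_2.5^8.5 f(u) du = -261.
R_5 = -328.68.
Error = -261 − (-328.68) = 67.68.

67.68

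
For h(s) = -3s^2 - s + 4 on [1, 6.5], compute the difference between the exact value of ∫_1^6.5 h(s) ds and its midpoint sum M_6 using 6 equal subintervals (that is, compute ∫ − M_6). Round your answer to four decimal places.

Exact integral: ∫_1^6.5 h(s) ds = -272.25.
M_6 ≈ -271.094618.
Error ≈ -272.25 − (-271.094618) ≈ -1.1554.

-1.1554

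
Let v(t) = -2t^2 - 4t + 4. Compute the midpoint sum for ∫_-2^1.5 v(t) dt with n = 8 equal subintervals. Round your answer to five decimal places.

Δt = (1.5 − (-2))/8 = 0.4375.
Midpoints: -1.78125, -1.34375, -0.90625, -0.46875, -0.03125, 0.40625, 0.84375, 1.28125.
v(-1.78125) = 2447/512, v(-1.34375) = 2951/512, v(-0.90625) = 3063/512, v(-0.46875) = 2783/512, v(-0.03125) = 2111/512, v(0.40625) = 1047/512, v(0.84375) = -409/512, v(1.28125) = -2257/512.
Sum = Δt · [v(-1.78125) + v(-1.34375) + v(-0.90625) + ...].
Sum ≈ 10.02832.

10.02832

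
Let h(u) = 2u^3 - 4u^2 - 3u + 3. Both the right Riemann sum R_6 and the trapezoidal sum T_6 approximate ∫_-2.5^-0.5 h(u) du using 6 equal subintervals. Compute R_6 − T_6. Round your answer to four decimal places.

8.1667

R_6 ≈ -17.481481.
T_6 ≈ -25.648148.
R_6 − T_6 ≈ 8.1667.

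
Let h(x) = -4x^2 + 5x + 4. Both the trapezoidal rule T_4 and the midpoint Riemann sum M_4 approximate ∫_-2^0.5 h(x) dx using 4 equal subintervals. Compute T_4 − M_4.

T_4 = -10.859375.
M_4 = -9.8828125.
T_4 − M_4 = -0.9765625.

-0.9765625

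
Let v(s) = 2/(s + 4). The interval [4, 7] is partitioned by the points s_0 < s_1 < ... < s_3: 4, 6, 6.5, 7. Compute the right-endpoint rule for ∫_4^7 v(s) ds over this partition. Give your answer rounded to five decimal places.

0.58615

Subinterval widths: 2, 0.5, 0.5.
Right endpoints: 6, 6.5, 7.
v(6) = 0.2, v(6.5) = 4/21, v(7) = 2/11.
Sum = Σ Δs_i · v(s_i).
Sum ≈ 0.58615.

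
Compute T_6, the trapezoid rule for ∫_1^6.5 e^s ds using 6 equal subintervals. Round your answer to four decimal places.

Δs = (6.5 − 1)/6 = 11/12.
f(1) ≈ 2.7183, f(23/12) ≈ 6.7983, f(17/6) ≈ 17.0020, f(3.75) ≈ 42.5211, f(14/3) ≈ 106.3427, f(67/12) ≈ 265.9567, f(6.5) ≈ 665.1416.
T_6 = (Δs/2)·[f(s_0) + 2f(s_1) + ... + 2f(s_{5}) + f(s_6)].
Sum ≈ 708.1714.

708.1714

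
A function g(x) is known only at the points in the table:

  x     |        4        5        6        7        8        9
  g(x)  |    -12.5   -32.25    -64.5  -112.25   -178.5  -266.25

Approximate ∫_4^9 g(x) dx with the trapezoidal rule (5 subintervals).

-526.875

Δx = 1.
T_5 = (1/2)·[(-12.5) + 2·(-32.25) + 2·(-64.5) + 2·(-112.25) + 2·(-178.5) + (-266.25)] = -526.875.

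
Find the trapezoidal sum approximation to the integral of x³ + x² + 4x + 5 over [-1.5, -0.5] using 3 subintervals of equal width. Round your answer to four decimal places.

Δx = (-0.5 − (-1.5))/3 = 1/3.
f(-1.5) = -2.125, f(-7/6) = 23/216, f(-5/6) = 385/216, f(-0.5) = 3.125.
T_3 = (Δx/2)·[f(x_0) + 2f(x_1) + 2f(x_2) + f(x_3)].
Sum ≈ 0.7963.

0.7963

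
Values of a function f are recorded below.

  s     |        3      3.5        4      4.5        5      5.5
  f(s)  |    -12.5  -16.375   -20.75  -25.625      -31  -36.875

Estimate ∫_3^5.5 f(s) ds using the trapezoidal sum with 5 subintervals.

Δs = 0.5.
T_5 = (0.5/2)·[(-12.5) + 2·(-16.375) + 2·(-20.75) + 2·(-25.625) + 2·(-31) + (-36.875)] = -59.21875.

-59.21875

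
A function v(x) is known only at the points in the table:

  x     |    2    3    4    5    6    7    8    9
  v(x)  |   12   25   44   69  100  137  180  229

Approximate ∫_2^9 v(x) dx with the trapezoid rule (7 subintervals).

Δx = 1.
T_7 = (1/2)·[12 + 2·25 + 2·44 + 2·69 + 2·100 + 2·137 + 2·180 + 229] = 675.5.

675.5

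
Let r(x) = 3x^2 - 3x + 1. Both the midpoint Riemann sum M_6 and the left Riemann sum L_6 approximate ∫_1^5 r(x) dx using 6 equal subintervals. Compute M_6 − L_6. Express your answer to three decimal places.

18.667

M_6 ≈ 91.55556.
L_6 ≈ 72.88889.
M_6 − L_6 ≈ 18.667.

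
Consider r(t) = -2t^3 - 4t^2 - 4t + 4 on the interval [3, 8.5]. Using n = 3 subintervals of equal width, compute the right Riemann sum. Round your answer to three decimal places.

Δt = (8.5 − 3)/3 = 11/6.
Right endpoints: 29/6, 20/3, 8.5.
r(29/6) = -36137/108, r(20/3) = -21412/27, r(8.5) = -1547.25.
Sum = Δt · [r(29/6) + r(20/3) + r(8.5)].
Sum ≈ -4903.963.

-4903.963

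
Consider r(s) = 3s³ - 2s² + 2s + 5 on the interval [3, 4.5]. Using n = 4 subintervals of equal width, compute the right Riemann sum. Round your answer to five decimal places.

256.32715

Δs = (4.5 − 3)/4 = 0.375.
Right endpoints: 3.375, 3.75, 4.125, 4.5.
r(3.375) = 53401/512, r(3.75) = 142.578125, r(4.125) = 97171/512, r(4.5) = 246.875.
Sum = Δs · [r(3.375) + r(3.75) + r(4.125) + r(4.5)].
Sum ≈ 256.32715.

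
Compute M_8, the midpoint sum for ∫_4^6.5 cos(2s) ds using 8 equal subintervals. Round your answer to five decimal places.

-0.28928

Δs = (6.5 − 4)/8 = 0.3125.
Midpoints: 4.15625, 4.46875, 4.78125, 5.09375, 5.40625, 5.71875, 6.03125, 6.34375.
f(4.15625) ≈ -0.44262, f(4.46875) ≈ -0.88361, f(4.78125) ≈ -0.99053, f(5.09375) ≈ -0.72296, f(5.40625) ≈ -0.18205, f(5.71875) ≈ 0.42768, f(6.03125) ≈ 0.87572, f(6.34375) ≈ 0.99267.
Sum = Δs · [f(4.15625) + f(4.46875) + f(4.78125) + ...].
Sum ≈ -0.28928.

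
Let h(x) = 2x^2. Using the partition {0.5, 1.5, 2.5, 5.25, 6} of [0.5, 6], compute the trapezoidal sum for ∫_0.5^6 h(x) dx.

151.65625

Subinterval widths: 1, 1, 2.75, 0.75.
h(0.5) = 0.5, h(1.5) = 4.5, h(2.5) = 12.5, h(5.25) = 55.125, h(6) = 72.
On each subinterval the trapezoid contributes (Δx_i/2)·[h(x_{i-1}) + h(x_i)].
Sum = 151.65625.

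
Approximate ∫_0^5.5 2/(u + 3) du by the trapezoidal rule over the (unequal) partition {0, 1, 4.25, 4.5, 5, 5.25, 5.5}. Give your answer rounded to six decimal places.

Subinterval widths: 1, 3.25, 0.25, 0.5, 0.25, 0.25.
f(0) = 2/3, f(1) = 0.5, f(4.25) = 8/29, f(4.5) = 4/15, f(5) = 0.25, f(5.25) = 8/33, f(5.5) = 4/17.
On each subinterval the trapezoid contributes (Δu_i/2)·[f(u_{i-1}) + f(u_i)].
Sum ≈ 2.162360.

2.162360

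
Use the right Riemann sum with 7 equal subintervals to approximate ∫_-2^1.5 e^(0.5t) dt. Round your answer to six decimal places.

3.953722

Δt = (1.5 − (-2))/7 = 0.5.
Right endpoints: -1.5, -1, -0.5, 0, 0.5, 1, 1.5.
f(-1.5) ≈ 0.472367, f(-1) ≈ 0.606531, f(-0.5) ≈ 0.778801, f(0) ≈ 1.000000, f(0.5) ≈ 1.284025, f(1) ≈ 1.648721, f(1.5) ≈ 2.117000.
Sum = Δt · [f(-1.5) + f(-1) + f(-0.5) + ...].
Sum ≈ 3.953722.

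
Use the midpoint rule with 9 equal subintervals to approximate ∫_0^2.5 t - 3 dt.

-4.375

Δt = (2.5 − 0)/9 = 5/18.
Midpoints: 5/36, 5/12, 25/36, 35/36, 1.25, 55/36, 65/36, 25/12, 85/36.
f(5/36) = -103/36, f(5/12) = -31/12, f(25/36) = -83/36, f(35/36) = -73/36, f(1.25) = -1.75, f(55/36) = -53/36, f(65/36) = -43/36, f(25/12) = -11/12, f(85/36) = -23/36.
Sum = Δt · [f(5/36) + f(5/12) + f(25/36) + ...].
Sum = -4.375.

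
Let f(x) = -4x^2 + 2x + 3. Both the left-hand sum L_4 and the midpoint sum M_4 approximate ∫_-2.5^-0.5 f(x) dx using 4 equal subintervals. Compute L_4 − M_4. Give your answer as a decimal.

L_4 = -28.
M_4 = -20.5.
L_4 − M_4 = -7.5.

-7.5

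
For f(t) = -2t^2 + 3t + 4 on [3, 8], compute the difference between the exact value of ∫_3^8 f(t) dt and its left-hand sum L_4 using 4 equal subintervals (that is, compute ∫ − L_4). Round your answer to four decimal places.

-56.7708

Exact integral: ∫_3^8 f(t) dt ≈ -220.833333.
L_4 = -164.0625.
Error ≈ -220.833333 − (-164.0625) ≈ -56.7708.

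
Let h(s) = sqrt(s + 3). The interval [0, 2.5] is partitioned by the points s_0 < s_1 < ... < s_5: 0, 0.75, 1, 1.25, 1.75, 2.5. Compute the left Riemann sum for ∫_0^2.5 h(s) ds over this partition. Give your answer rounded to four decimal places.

4.9485

Subinterval widths: 0.75, 0.25, 0.25, 0.5, 0.75.
Left endpoints: 0, 0.75, 1, 1.25, 1.75.
h(0) ≈ 1.7321, h(0.75) ≈ 1.9365, h(1) ≈ 2.0000, h(1.25) ≈ 2.0616, h(1.75) ≈ 2.1794.
Sum = Σ Δs_i · h(s_i).
Sum ≈ 4.9485.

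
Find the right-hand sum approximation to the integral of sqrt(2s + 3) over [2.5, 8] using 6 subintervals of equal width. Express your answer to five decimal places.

Δs = (8 − 2.5)/6 = 11/12.
Right endpoints: 41/12, 13/3, 5.25, 37/6, 85/12, 8.
f(41/12) ≈ 3.13581, f(13/3) ≈ 3.41565, f(5.25) ≈ 3.67423, f(37/6) ≈ 3.91578, f(85/12) ≈ 4.14327, f(8) ≈ 4.35890.
Sum = Δs · [f(41/12) + f(13/3) + f(5.25) + ...].
Sum ≈ 20.75668.

20.75668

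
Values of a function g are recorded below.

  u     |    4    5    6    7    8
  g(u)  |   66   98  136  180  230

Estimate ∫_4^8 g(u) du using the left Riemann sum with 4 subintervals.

Δu = 1.
Sum = 1·[66 + 98 + 136 + 180] = 480.

480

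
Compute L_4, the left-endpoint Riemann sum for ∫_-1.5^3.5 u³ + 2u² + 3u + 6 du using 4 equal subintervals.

67.8125

Δu = (3.5 − (-1.5))/4 = 1.25.
Left endpoints: -1.5, -0.25, 1, 2.25.
f(-1.5) = 2.625, f(-0.25) = 5.359375, f(1) = 12, f(2.25) = 34.265625.
Sum = Δu · [f(-1.5) + f(-0.25) + f(1) + f(2.25)].
Sum = 67.8125.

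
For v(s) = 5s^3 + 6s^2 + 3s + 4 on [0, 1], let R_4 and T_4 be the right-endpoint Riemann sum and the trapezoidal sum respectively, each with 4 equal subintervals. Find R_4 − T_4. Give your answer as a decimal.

1.75

R_4 = 10.640625.
T_4 = 8.890625.
R_4 − T_4 = 1.75.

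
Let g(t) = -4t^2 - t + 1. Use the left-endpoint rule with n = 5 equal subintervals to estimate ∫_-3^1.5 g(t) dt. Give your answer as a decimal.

-45.18

Δt = (1.5 − (-3))/5 = 0.9.
Left endpoints: -3, -2.1, -1.2, -0.3, 0.6.
g(-3) = -32, g(-2.1) = -14.54, g(-1.2) = -3.56, g(-0.3) = 0.94, g(0.6) = -1.04.
Sum = Δt · [g(-3) + g(-2.1) + g(-1.2) + g(-0.3) + g(0.6)].
Sum = -45.18.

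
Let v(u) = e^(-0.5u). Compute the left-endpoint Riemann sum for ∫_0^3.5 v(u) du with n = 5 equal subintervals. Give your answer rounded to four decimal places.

1.9585

Δu = (3.5 − 0)/5 = 0.7.
Left endpoints: 0, 0.7, 1.4, 2.1, 2.8.
v(0) ≈ 1.0000, v(0.7) ≈ 0.7047, v(1.4) ≈ 0.4966, v(2.1) ≈ 0.3499, v(2.8) ≈ 0.2466.
Sum = Δu · [v(0) + v(0.7) + v(1.4) + v(2.1) + v(2.8)].
Sum ≈ 1.9585.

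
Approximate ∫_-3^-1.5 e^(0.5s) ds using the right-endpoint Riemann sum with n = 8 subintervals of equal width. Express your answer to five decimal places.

Δs = (-1.5 − (-3))/8 = 0.1875.
Right endpoints: -2.8125, -2.625, -2.4375, -2.25, -2.0625, -1.875, -1.6875, -1.5.
f(-2.8125) ≈ 0.24506, f(-2.625) ≈ 0.26915, f(-2.4375) ≈ 0.29560, f(-2.25) ≈ 0.32465, f(-2.0625) ≈ 0.35656, f(-1.875) ≈ 0.39161, f(-1.6875) ≈ 0.43009, f(-1.5) ≈ 0.47237.
Sum = Δs · [f(-2.8125) + f(-2.625) + f(-2.4375) + ...].
Sum ≈ 0.52220.

0.52220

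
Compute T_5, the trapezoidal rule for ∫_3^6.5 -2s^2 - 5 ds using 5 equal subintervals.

-183.155

Δs = (6.5 − 3)/5 = 0.7.
f(3) = -23, f(3.7) = -32.38, f(4.4) = -43.72, f(5.1) = -57.02, f(5.8) = -72.28, f(6.5) = -89.5.
T_5 = (Δs/2)·[f(s_0) + 2f(s_1) + ... + 2f(s_{4}) + f(s_5)].
Sum = -183.155.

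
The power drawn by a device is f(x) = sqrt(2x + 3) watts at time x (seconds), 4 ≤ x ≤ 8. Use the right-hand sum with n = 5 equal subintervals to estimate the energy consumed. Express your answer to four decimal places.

Δx = (8 − 4)/5 = 0.8.
Right endpoints: 4.8, 5.6, 6.4, 7.2, 8.
f(4.8) ≈ 3.5496, f(5.6) ≈ 3.7683, f(6.4) ≈ 3.9749, f(7.2) ≈ 4.1713, f(8) ≈ 4.3589.
Sum = Δx · [f(4.8) + f(5.6) + f(6.4) + f(7.2) + f(8)].
Sum ≈ 15.8585.

15.8585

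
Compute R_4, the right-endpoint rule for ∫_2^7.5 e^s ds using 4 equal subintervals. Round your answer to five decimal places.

3313.74408

Δs = (7.5 − 2)/4 = 1.375.
Right endpoints: 3.375, 4.75, 6.125, 7.5.
f(3.375) ≈ 29.22428, f(4.75) ≈ 115.58428, f(6.125) ≈ 457.14471, f(7.5) ≈ 1808.04241.
Sum = Δs · [f(3.375) + f(4.75) + f(6.125) + f(7.5)].
Sum ≈ 3313.74408.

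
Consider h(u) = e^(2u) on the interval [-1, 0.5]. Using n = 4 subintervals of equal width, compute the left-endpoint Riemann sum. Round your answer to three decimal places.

Δu = (0.5 − (-1))/4 = 0.375.
Left endpoints: -1, -0.625, -0.25, 0.125.
h(-1) ≈ 0.135, h(-0.625) ≈ 0.287, h(-0.25) ≈ 0.607, h(0.125) ≈ 1.284.
Sum = Δu · [h(-1) + h(-0.625) + h(-0.25) + h(0.125)].
Sum ≈ 0.867.

0.867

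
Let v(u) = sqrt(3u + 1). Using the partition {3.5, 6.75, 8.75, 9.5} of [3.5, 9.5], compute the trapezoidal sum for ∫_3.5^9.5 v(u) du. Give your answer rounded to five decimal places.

Subinterval widths: 3.25, 2, 0.75.
v(3.5) ≈ 3.39116, v(6.75) ≈ 4.60977, v(8.75) ≈ 5.22015, v(9.5) ≈ 5.43139.
On each subinterval the trapezoid contributes (Δu_i/2)·[v(u_{i-1}) + v(u_i)].
Sum ≈ 26.82578.

26.82578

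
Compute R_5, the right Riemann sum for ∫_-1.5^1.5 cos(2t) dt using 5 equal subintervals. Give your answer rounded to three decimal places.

0.124

Δt = (1.5 − (-1.5))/5 = 0.6.
Right endpoints: -0.9, -0.3, 0.3, 0.9, 1.5.
f(-0.9) ≈ -0.227, f(-0.3) ≈ 0.825, f(0.3) ≈ 0.825, f(0.9) ≈ -0.227, f(1.5) ≈ -0.990.
Sum = Δt · [f(-0.9) + f(-0.3) + f(0.3) + f(0.9) + f(1.5)].
Sum ≈ 0.124.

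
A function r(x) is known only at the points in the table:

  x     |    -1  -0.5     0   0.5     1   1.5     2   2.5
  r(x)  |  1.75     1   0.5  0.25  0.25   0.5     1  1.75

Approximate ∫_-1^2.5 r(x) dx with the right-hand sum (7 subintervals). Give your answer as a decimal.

2.625

Δx = 0.5.
Sum = 0.5·[1 + 0.5 + 0.25 + 0.25 + 0.5 + 1 + 1.75] = 2.625.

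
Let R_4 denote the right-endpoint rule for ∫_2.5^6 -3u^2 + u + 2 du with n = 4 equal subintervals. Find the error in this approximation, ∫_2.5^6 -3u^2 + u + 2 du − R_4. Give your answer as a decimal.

Exact integral: ∫_2.5^6 f(u) du = -178.5.
R_4 = -217.35546875.
Error = -178.5 − (-217.35546875) = 38.85546875.

38.85546875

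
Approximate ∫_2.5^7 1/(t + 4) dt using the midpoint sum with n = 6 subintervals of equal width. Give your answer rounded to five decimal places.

Δt = (7 − 2.5)/6 = 0.75.
Midpoints: 2.875, 3.625, 4.375, 5.125, 5.875, 6.625.
f(2.875) = 8/55, f(3.625) = 8/61, f(4.375) = 8/67, f(5.125) = 8/73, f(5.875) = 8/79, f(6.625) = 8/85.
Sum = Δt · [f(2.875) + f(3.625) + f(4.375) + ...].
Sum ≈ 0.52573.

0.52573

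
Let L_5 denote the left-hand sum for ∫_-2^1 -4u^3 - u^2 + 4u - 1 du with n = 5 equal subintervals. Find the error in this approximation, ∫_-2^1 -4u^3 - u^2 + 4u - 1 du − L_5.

Exact integral: ∫_-2^1 f(u) du = 3.
L_5 = 10.2.
Error = 3 − 10.2 = -7.2.

-7.2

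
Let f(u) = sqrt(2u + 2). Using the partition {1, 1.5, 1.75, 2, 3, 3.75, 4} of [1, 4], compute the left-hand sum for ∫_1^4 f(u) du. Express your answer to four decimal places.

7.4867

Subinterval widths: 0.5, 0.25, 0.25, 1, 0.75, 0.25.
Left endpoints: 1, 1.5, 1.75, 2, 3, 3.75.
f(1) ≈ 2.0000, f(1.5) ≈ 2.2361, f(1.75) ≈ 2.3452, f(2) ≈ 2.4495, f(3) ≈ 2.8284, f(3.75) ≈ 3.0822.
Sum = Σ Δu_i · f(u_i).
Sum ≈ 7.4867.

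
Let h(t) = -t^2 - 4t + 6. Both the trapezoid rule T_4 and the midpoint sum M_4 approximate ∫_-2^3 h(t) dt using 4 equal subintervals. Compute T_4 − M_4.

T_4 = 7.03125.
M_4 = 8.984375.
T_4 − M_4 = -1.953125.

-1.953125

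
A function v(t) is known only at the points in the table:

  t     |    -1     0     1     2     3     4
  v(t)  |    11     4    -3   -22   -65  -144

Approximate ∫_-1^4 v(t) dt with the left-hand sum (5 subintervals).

-75

Δt = 1.
Sum = 1·[11 + 4 + (-3) + (-22) + (-65)] = -75.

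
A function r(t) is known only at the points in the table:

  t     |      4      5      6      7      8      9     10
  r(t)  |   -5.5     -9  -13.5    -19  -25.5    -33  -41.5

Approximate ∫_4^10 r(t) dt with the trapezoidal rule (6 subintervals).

Δt = 1.
T_6 = (1/2)·[(-5.5) + 2·(-9) + 2·(-13.5) + 2·(-19) + 2·(-25.5) + 2·(-33) + (-41.5)] = -123.5.

-123.5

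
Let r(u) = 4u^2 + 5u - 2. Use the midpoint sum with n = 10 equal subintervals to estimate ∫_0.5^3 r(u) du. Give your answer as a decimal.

52.65625

Δu = (3 − 0.5)/10 = 0.25.
Midpoints: 0.625, 0.875, 1.125, 1.375, 1.625, 1.875, 2.125, 2.375, 2.625, 2.875.
r(0.625) = 2.6875, r(0.875) = 5.4375, r(1.125) = 8.6875, r(1.375) = 12.4375, r(1.625) = 16.6875, r(1.875) = 21.4375, r(2.125) = 26.6875, r(2.375) = 32.4375, r(2.625) = 38.6875, r(2.875) = 45.4375.
Sum = Δu · [r(0.625) + r(0.875) + r(1.125) + ...].
Sum = 52.65625.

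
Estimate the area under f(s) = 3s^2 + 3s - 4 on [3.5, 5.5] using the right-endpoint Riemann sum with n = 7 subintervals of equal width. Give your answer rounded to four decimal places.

151.1531

Δs = (5.5 − 3.5)/7 = 2/7.
Right endpoints: 53/14, 57/14, 61/14, 65/14, 69/14, 73/14, 5.5.
f(53/14) = 9869/196, f(57/14) = 11357/196, f(61/14) = 12941/196, f(65/14) = 14621/196, f(69/14) = 16397/196, f(73/14) = 18269/196, f(5.5) = 103.25.
Sum = Δs · [f(53/14) + f(57/14) + f(61/14) + ...].
Sum ≈ 151.1531.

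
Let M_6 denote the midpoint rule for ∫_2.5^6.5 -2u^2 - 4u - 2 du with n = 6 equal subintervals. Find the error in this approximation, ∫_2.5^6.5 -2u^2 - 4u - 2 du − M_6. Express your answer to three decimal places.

-0.296

Exact integral: ∫_2.5^6.5 f(u) du ≈ -252.66667.
M_6 ≈ -252.37037.
Error ≈ -252.66667 − (-252.37037) ≈ -0.296.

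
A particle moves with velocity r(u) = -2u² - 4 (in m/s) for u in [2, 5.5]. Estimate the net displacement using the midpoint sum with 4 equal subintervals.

-119.13671875

Δu = (5.5 − 2)/4 = 0.875.
Midpoints: 2.4375, 3.3125, 4.1875, 5.0625.
r(2.4375) = -15.8828125, r(3.3125) = -25.9453125, r(4.1875) = -39.0703125, r(5.0625) = -55.2578125.
Sum = Δu · [r(2.4375) + r(3.3125) + r(4.1875) + r(5.0625)].
Sum = -119.13671875.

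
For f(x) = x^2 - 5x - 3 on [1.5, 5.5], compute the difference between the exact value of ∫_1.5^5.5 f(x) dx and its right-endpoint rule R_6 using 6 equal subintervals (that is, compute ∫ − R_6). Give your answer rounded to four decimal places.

-2.9630

Exact integral: ∫_1.5^5.5 f(x) dx ≈ -27.666667.
R_6 ≈ -24.703704.
Error ≈ -27.666667 − (-24.703704) ≈ -2.9630.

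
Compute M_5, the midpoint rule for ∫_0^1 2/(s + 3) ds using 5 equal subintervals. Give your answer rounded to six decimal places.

0.575202

Δs = (1 − 0)/5 = 0.2.
Midpoints: 0.1, 0.3, 0.5, 0.7, 0.9.
f(0.1) = 20/31, f(0.3) = 20/33, f(0.5) = 4/7, f(0.7) = 20/37, f(0.9) = 20/39.
Sum = Δs · [f(0.1) + f(0.3) + f(0.5) + f(0.7) + f(0.9)].
Sum ≈ 0.575202.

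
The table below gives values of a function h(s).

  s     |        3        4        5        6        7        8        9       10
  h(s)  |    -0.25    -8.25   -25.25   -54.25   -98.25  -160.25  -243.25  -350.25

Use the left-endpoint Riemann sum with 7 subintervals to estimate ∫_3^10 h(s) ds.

Δs = 1.
Sum = 1·[(-0.25) + (-8.25) + (-25.25) + (-54.25) + (-98.25) + (-160.25) + (-243.25)] = -589.75.

-589.75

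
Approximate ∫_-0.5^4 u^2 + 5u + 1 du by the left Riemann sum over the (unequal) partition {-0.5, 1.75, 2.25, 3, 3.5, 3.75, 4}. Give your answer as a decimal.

45.21875

Subinterval widths: 2.25, 0.5, 0.75, 0.5, 0.25, 0.25.
Left endpoints: -0.5, 1.75, 2.25, 3, 3.5, 3.75.
f(-0.5) = -1.25, f(1.75) = 12.8125, f(2.25) = 17.3125, f(3) = 25, f(3.5) = 30.75, f(3.75) = 33.8125.
Sum = Σ Δu_i · f(u_i).
Sum = 45.21875.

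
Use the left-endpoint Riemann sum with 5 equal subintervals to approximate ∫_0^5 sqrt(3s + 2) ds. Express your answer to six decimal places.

13.536991

Δs = (5 − 0)/5 = 1.
Left endpoints: 0, 1, 2, 3, 4.
f(0) ≈ 1.414214, f(1) ≈ 2.236068, f(2) ≈ 2.828427, f(3) ≈ 3.316625, f(4) ≈ 3.741657.
Sum = Δs · [f(0) + f(1) + f(2) + f(3) + f(4)].
Sum ≈ 13.536991.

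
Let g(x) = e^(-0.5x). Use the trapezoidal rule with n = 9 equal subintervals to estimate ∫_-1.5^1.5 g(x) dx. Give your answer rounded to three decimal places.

Δx = (1.5 − (-1.5))/9 = 1/3.
g(-1.5) ≈ 2.117, g(-7/6) ≈ 1.792, g(-5/6) ≈ 1.517, g(-0.5) ≈ 1.284, g(-1/6) ≈ 1.087, g(1/6) ≈ 0.920, g(0.5) ≈ 0.779, g(5/6) ≈ 0.659, g(7/6) ≈ 0.558, g(1.5) ≈ 0.472.
T_9 = (Δx/2)·[g(x_0) + 2g(x_1) + ... + 2g(x_{8}) + g(x_9)].
Sum ≈ 3.297.

3.297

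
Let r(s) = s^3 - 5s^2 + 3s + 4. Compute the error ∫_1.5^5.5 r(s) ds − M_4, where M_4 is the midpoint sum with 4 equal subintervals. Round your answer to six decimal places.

1.833333

Exact integral: ∫_1.5^5.5 r(s) ds ≈ 13.83333333.
M_4 = 12.
Error ≈ 13.83333333 − 12 ≈ 1.833333.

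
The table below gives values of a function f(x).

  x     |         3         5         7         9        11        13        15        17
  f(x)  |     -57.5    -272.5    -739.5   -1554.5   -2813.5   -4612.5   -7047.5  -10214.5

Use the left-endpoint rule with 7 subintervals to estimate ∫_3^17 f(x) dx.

Δx = 2.
Sum = 2·[(-57.5) + (-272.5) + (-739.5) + (-1554.5) + (-2813.5) + (-4612.5) + (-7047.5)] = -34195.

-34195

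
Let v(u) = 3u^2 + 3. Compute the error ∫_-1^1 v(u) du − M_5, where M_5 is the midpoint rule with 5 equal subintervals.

Exact integral: ∫_-1^1 v(u) du = 8.
M_5 = 7.92.
Error = 8 − 7.92 = 0.08.

0.08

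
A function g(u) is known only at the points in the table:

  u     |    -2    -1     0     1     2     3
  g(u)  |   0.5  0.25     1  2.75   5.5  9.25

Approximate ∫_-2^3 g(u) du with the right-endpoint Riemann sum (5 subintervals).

18.75

Δu = 1.
Sum = 1·[0.25 + 1 + 2.75 + 5.5 + 9.25] = 18.75.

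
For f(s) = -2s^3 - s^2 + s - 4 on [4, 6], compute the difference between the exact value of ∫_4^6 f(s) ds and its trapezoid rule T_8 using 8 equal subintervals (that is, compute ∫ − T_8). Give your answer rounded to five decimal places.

Exact integral: ∫_4^6 f(s) ds ≈ -568.6666667.
T_8 = -569.3125.
Error ≈ -568.6666667 − (-569.3125) ≈ 0.64583.

0.64583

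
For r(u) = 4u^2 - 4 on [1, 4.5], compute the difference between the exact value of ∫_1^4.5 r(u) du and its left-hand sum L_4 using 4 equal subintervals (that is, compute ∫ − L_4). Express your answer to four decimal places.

Exact integral: ∫_1^4.5 r(u) du ≈ 106.166667.
L_4 = 74.265625.
Error ≈ 106.166667 − 74.265625 ≈ 31.9010.

31.9010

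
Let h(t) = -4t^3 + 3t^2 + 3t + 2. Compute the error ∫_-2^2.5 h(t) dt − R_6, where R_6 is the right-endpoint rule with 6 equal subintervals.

27.84375

Exact integral: ∫_-2^2.5 h(t) dt = 12.9375.
R_6 = -14.90625.
Error = 12.9375 − (-14.90625) = 27.84375.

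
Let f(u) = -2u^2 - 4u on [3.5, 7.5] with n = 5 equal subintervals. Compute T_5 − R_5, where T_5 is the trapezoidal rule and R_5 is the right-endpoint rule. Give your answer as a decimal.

T_5 = -341.52.
R_5 = -383.12.
T_5 − R_5 = 41.6.

41.6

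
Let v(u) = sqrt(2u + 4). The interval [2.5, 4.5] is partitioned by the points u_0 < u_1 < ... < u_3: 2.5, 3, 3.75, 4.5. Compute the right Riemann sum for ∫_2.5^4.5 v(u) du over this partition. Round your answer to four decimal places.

6.8287

Subinterval widths: 0.5, 0.75, 0.75.
Right endpoints: 3, 3.75, 4.5.
v(3) ≈ 3.1623, v(3.75) ≈ 3.3912, v(4.5) ≈ 3.6056.
Sum = Σ Δu_i · v(u_i).
Sum ≈ 6.8287.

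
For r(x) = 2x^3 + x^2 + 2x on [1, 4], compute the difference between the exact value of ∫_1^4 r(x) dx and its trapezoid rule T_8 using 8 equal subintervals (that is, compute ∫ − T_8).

Exact integral: ∫_1^4 r(x) dx = 163.5.
T_8 = 164.625.
Error = 163.5 − 164.625 = -1.125.

-1.125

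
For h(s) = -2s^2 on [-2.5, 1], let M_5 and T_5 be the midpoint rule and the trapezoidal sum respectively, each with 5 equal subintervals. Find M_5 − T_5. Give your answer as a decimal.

0.8575

M_5 = -10.7975.
T_5 = -11.655.
M_5 − T_5 = 0.8575.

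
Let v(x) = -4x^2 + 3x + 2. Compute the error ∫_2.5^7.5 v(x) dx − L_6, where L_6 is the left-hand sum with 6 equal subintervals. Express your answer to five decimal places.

-74.76852

Exact integral: ∫_2.5^7.5 v(x) dx ≈ -456.6666667.
L_6 ≈ -381.8981481.
Error ≈ -456.6666667 − (-381.8981481) ≈ -74.76852.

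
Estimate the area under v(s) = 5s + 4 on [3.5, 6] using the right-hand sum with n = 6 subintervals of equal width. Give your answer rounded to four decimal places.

Δs = (6 − 3.5)/6 = 5/12.
Right endpoints: 47/12, 13/3, 4.75, 31/6, 67/12, 6.
v(47/12) = 283/12, v(13/3) = 77/3, v(4.75) = 27.75, v(31/6) = 179/6, v(67/12) = 383/12, v(6) = 34.
Sum = Δs · [v(47/12) + v(13/3) + v(4.75) + ...].
Sum ≈ 71.9792.

71.9792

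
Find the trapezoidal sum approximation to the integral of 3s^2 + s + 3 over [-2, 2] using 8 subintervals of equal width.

Δs = (2 − (-2))/8 = 0.5.
f(-2) = 13, f(-1.5) = 8.25, f(-1) = 5, f(-0.5) = 3.25, f(0) = 3, f(0.5) = 4.25, f(1) = 7, f(1.5) = 11.25, f(2) = 17.
T_8 = (Δs/2)·[f(s_0) + 2f(s_1) + ... + 2f(s_{7}) + f(s_8)].
Sum = 28.5.

28.5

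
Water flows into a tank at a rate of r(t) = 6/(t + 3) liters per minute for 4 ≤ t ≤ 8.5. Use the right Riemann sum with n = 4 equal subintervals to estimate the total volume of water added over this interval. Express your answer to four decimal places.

Δt = (8.5 − 4)/4 = 1.125.
Right endpoints: 5.125, 6.25, 7.375, 8.5.
r(5.125) = 48/65, r(6.25) = 24/37, r(7.375) = 48/83, r(8.5) = 12/23.
Sum = Δt · [r(5.125) + r(6.25) + r(7.375) + r(8.5)].
Sum ≈ 2.7981.

2.7981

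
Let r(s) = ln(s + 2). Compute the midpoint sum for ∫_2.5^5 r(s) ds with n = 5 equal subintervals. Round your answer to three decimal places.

4.354

Δs = (5 − 2.5)/5 = 0.5.
Midpoints: 2.75, 3.25, 3.75, 4.25, 4.75.
r(2.75) ≈ 1.558, r(3.25) ≈ 1.658, r(3.75) ≈ 1.749, r(4.25) ≈ 1.833, r(4.75) ≈ 1.910.
Sum = Δs · [r(2.75) + r(3.25) + r(3.75) + r(4.25) + r(4.75)].
Sum ≈ 4.354.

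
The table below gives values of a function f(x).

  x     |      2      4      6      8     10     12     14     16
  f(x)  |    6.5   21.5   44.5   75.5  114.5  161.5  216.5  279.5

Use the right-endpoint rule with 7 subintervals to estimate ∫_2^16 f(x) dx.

Δx = 2.
Sum = 2·[21.5 + 44.5 + 75.5 + 114.5 + 161.5 + 216.5 + 279.5] = 1827.

1827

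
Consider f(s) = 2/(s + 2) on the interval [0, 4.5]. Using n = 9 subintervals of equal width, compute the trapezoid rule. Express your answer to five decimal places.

Δs = (4.5 − 0)/9 = 0.5.
f(0) = 1, f(0.5) = 0.8, f(1) = 2/3, f(1.5) = 4/7, f(2) = 0.5, f(2.5) = 4/9, f(3) = 0.4, f(3.5) = 4/11, f(4) = 1/3, f(4.5) = 4/13.
T_9 = (Δs/2)·[f(s_0) + 2f(s_1) + ... + 2f(s_{8}) + f(s_9)].
Sum ≈ 2.36668.

2.36668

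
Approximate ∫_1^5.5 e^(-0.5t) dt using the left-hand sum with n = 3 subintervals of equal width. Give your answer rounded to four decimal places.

1.5426

Δt = (5.5 − 1)/3 = 1.5.
Left endpoints: 1, 2.5, 4.
f(1) ≈ 0.6065, f(2.5) ≈ 0.2865, f(4) ≈ 0.1353.
Sum = Δt · [f(1) + f(2.5) + f(4)].
Sum ≈ 1.5426.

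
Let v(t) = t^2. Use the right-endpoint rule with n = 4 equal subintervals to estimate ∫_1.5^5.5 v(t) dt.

69

Δt = (5.5 − 1.5)/4 = 1.
Right endpoints: 2.5, 3.5, 4.5, 5.5.
v(2.5) = 6.25, v(3.5) = 12.25, v(4.5) = 20.25, v(5.5) = 30.25.
Sum = Δt · [v(2.5) + v(3.5) + v(4.5) + v(5.5)].
Sum = 69.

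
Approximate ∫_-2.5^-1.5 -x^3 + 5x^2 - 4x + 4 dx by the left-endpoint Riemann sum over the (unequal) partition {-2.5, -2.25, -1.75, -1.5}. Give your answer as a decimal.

Subinterval widths: 0.25, 0.5, 0.25.
Left endpoints: -2.5, -2.25, -1.75.
f(-2.5) = 60.875, f(-2.25) = 49.703125, f(-1.75) = 31.671875.
Sum = Σ Δx_i · f(x_i).
Sum = 47.98828125.

47.98828125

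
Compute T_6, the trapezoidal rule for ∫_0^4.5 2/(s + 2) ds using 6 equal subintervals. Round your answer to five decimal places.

2.37822

Δs = (4.5 − 0)/6 = 0.75.
f(0) = 1, f(0.75) = 8/11, f(1.5) = 4/7, f(2.25) = 8/17, f(3) = 0.4, f(3.75) = 8/23, f(4.5) = 4/13.
T_6 = (Δs/2)·[f(s_0) + 2f(s_1) + ... + 2f(s_{5}) + f(s_6)].
Sum ≈ 2.37822.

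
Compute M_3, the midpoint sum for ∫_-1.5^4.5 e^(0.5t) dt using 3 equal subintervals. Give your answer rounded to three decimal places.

17.301

Δt = (4.5 − (-1.5))/3 = 2.
Midpoints: -0.5, 1.5, 3.5.
f(-0.5) ≈ 0.779, f(1.5) ≈ 2.117, f(3.5) ≈ 5.755.
Sum = Δt · [f(-0.5) + f(1.5) + f(3.5)].
Sum ≈ 17.301.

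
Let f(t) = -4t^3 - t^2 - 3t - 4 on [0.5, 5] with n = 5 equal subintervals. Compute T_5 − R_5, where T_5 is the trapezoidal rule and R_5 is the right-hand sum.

241.9875

T_5 = -742.3425.
R_5 = -984.33.
T_5 − R_5 = 241.9875.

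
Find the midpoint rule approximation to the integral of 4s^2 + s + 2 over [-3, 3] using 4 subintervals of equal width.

Δs = (3 − (-3))/4 = 1.5.
Midpoints: -2.25, -0.75, 0.75, 2.25.
f(-2.25) = 20, f(-0.75) = 3.5, f(0.75) = 5, f(2.25) = 24.5.
Sum = Δs · [f(-2.25) + f(-0.75) + f(0.75) + f(2.25)].
Sum = 79.5.

79.5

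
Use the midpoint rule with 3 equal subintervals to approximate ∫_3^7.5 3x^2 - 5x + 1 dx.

Δx = (7.5 − 3)/3 = 1.5.
Midpoints: 3.75, 5.25, 6.75.
f(3.75) = 24.4375, f(5.25) = 57.4375, f(6.75) = 103.9375.
Sum = Δx · [f(3.75) + f(5.25) + f(6.75)].
Sum = 278.71875.

278.71875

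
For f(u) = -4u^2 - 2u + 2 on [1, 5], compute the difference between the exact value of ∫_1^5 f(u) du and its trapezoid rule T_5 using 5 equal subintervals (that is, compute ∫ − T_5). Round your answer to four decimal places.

Exact integral: ∫_1^5 f(u) du ≈ -181.333333.
T_5 = -183.04.
Error ≈ -181.333333 − (-183.04) ≈ 1.7067.

1.7067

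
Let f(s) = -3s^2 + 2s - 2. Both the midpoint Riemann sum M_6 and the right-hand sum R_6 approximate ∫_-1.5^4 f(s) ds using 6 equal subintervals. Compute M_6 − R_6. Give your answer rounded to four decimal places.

M_6 ≈ -63.469618.
R_6 ≈ -80.800347.
M_6 − R_6 ≈ 17.3307.

17.3307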